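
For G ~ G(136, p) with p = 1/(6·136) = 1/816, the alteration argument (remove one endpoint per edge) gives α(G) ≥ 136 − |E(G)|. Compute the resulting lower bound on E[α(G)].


E[|E(G)|] = C(136, 2)·p = 9180 · (1/816) = 45/4.
E[α(G)] ≥ n − E[|E(G)|] = 136 − 45/4 = 499/4.
Numerically: ≈ 124.750000.
(This is only a lower bound; the true E[α(G)] may be larger.)

E[α(G)] ≥ 499/4 ≈ 124.750000.


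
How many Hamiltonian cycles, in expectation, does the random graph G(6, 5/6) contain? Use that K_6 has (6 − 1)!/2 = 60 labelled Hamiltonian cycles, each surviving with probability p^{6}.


K_6 has (6 − 1)!/2 = 60 labelled Hamiltonian cycles.
For each such Hamiltonian cycle H, let X_H = 1 if all 6 edges of H are present in G. Then P[X_H = 1] = p^{6} = (5/6)^{6} = 15625/46656.
By linearity of expectation: E[X] = Σ_H E[X_H] = 60 · p^{6} = 60 · 15625/46656 = 78125/3888.
Numerically: E[X] ≈ 20.1.

E[X] = 60 · (5/6)^{6} = 78125/3888 ≈ 20.1.


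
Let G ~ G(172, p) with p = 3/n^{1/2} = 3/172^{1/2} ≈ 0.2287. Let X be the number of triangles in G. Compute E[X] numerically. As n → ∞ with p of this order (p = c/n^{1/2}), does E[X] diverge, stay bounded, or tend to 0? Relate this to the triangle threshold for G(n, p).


Number of potential triangles: C(172, 3) = 833340.
Each occurs with probability p³ ≈ (0.2287)³ ≈ 1.196936e-02.
By linearity: E[X] = C(172, 3)·p³ ≈ 833340 · 1.196936e-02 ≈ 9974.5502.
Since α = 1/2 < 1, p = c/n^{1/2} ≫ 1/n is above the triangle threshold p ~ 1/n. Asymptotically E[X] ~ (c³/6)·n^{3(1−α)} = (3³/6)·n^{1.5} → ∞; triangles are abundant w.h.p.

E[X] ≈ 9974.5502; in regime p = Θ(1/n^{1/2}) E[X] diverges (above the triangle threshold p ~ 1/n).


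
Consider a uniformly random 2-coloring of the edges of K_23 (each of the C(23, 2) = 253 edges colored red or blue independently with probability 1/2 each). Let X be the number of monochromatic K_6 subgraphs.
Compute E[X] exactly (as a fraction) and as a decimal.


Let X = Σ_S X_S over the C(23, 6) = 100947 subsets S of size 6, where X_S = 1 if the K_6 on S is monochromatic.
For a fixed S, the K_6 on S has C(6, 2) = 15 edges. P[all 15 edges red] = (1/2)^15, and likewise for blue, so P[monochromatic] = 2·(1/2)^15 = 2^{1 − 15} = 1/16384.
Summing: E[X] = C(23, 6) · 2^{1 − 15} = 100947 · 1/16384 = 100947/16384.
Numerically: E[X] ≈ 6.161.

E[X] = C(23,6)·2^(1−C(6,2)) = 100947/16384 ≈ 6.161.


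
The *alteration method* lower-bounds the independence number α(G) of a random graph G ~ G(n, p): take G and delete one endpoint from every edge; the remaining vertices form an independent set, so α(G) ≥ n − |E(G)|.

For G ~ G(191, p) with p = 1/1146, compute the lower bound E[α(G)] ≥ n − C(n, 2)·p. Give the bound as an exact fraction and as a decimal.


E[|E(G)|] = C(191, 2)·p = 18145 · (1/1146) = 95/6.
E[α(G)] ≥ n − E[|E(G)|] = 191 − 95/6 = 1051/6.
Numerically: ≈ 175.166667.
(This is only a lower bound; the true E[α(G)] may be larger.)

E[α(G)] ≥ 1051/6 ≈ 175.166667.


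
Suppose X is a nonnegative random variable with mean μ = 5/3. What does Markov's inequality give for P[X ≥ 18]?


μ = E[X] = 5/3, a = 18.
Markov: P[X ≥ 18] ≤ μ/a = (5/3)/18 = 5/54.
Numerically: ≈ 0.092593.
(Since a = 18 > μ = 1.666667, the bound 5/54 is < 1 and informative.)

P[X ≥ 18] ≤ 5/54 ≈ 0.092593.


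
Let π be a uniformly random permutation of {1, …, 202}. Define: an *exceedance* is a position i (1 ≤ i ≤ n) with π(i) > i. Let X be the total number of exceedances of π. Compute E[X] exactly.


Write X = Σ_{i=1}^{202} X_i, where X_i = 1_{π(i) > i}.
For each fixed i, π(i) is uniform over {1, …, 202} (marginal of a uniform permutation), so P[π(i) > i] = (n − i)/n. Summing: Σ_{i=1}^{202} (n − i)/n = (0 + 1 + … + 201)/202 = 202(202 − 1)/(2·202) = (202 − 1)/2.
Hence E[X] = Σ_{i=1}^{202} (202 − i)/202 = 201/2 ≈ 100.500000.

E[X] = 201/2 = 100.500000.


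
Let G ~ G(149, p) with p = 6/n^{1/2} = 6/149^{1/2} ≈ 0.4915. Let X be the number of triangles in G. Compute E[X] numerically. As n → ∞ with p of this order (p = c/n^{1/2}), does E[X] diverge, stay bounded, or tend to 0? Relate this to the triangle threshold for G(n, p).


Number of potential triangles: C(149, 3) = 540274.
Each occurs with probability p³ ≈ (0.4915)³ ≈ 1.187611e-01.
By linearity: E[X] = C(149, 3)·p³ ≈ 540274 · 1.187611e-01 ≈ 64163.5548.
Since α = 1/2 < 1, p = c/n^{1/2} ≫ 1/n is above the triangle threshold p ~ 1/n. Asymptotically E[X] ~ (c³/6)·n^{3(1−α)} = (6³/6)·n^{1.5} → ∞; triangles are abundant w.h.p.

E[X] ≈ 64163.5548; in regime p = Θ(1/n^{1/2}) E[X] diverges (above the triangle threshold p ~ 1/n).


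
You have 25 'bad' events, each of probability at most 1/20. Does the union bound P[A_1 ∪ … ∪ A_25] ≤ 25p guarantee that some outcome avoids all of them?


Union bound: P[∪_{i=1}^{25} A_i] ≤ Σ_i P[A_i] ≤ 25·p = 25·(1/20) = 5/4.
Numerically: 5/4 ≈ 1.25000.
Is 5/4 < 1? NO.
Since the bound 5/4 is ≥ 1, the union bound is uninformative here; it does NOT by itself certify existence.

25·p = 5/4 ≈ 1.25000; existence NOT certified by the union bound.


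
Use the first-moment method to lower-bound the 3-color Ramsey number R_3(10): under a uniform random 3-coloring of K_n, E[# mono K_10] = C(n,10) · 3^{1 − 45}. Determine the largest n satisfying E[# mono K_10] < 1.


We need C(n, 10) · 3^{1 − 45} < 1, i.e. C(n, 10) < 3^{45 − 1} = 984770902183611232881.
Check values of n near the boundary:
  n = 567: C(567, 10) = 873787071273467749398; 873787071273467749398 < 984770902183611232881? YES
  n = 568: C(568, 10) = 889446337783744949208; 889446337783744949208 < 984770902183611232881? YES
  n = 569: C(569, 10) = 905357721286137524328; 905357721286137524328 < 984770902183611232881? YES
  n = 570: C(570, 10) = 921524823451961408691; 921524823451961408691 < 984770902183611232881? YES
  n = 571: C(571, 10) = 937951290893172842001; 937951290893172842001 < 984770902183611232881? YES
  n = 572: C(572, 10) = 954640815642161682606; 954640815642161682606 < 984770902183611232881? YES
  n = 573: C(573, 10) = 971597135635805762226; 971597135635805762226 < 984770902183611232881? YES
  n = 574: C(574, 10) = 988824035203816502691; 988824035203816502691 < 984770902183611232881? NO
  n = 575: C(575, 10) = 1006325345561406175305; 1006325345561406175305 < 984770902183611232881? NO
The largest n with C(n, 10) < 984770902183611232881 is n = 573 (where E[X] = 35985079097622435638/36472996377170786403 ≈ 0.98662). Hence R_3(10) > 573, i.e. R_3(10) ≥ 574.

Largest n = 573; hence R_3(10) > 573.


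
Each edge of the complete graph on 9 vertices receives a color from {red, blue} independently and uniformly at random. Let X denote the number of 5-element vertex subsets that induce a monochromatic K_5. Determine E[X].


Let X = Σ_S X_S over the C(9, 5) = 126 subsets S of size 5, where X_S = 1 if the K_5 on S is monochromatic.
For a fixed S, the K_5 on S has C(5, 2) = 10 edges. P[all 10 edges red] = (1/2)^10, and likewise for blue, so P[monochromatic] = 2·(1/2)^10 = 2^{1 − 10} = 1/512.
By linearity: E[X] = C(9, 5) · 2^{1 − 10} = 126 · 1/512 = 63/256.
Numerically: E[X] ≈ 0.246094.

E[X] = C(9,5)·2^(1−C(5,2)) = 63/256 ≈ 0.246094.


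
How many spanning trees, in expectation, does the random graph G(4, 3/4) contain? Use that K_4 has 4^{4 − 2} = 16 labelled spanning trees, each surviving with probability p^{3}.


K_4 has 4^{4 − 2} = 16 labelled spanning trees.
For each such spanning tree H, let X_H = 1 if all 3 edges of H are present in G. Then P[X_H = 1] = p^{3} = (3/4)^{3} = 27/64.
By linearity of expectation: E[X] = Σ_H E[X_H] = 16 · p^{3} = 16 · 27/64 = 27/4.
Numerically: E[X] ≈ 6.75.

E[X] = 16 · (3/4)^{3} = 27/4 ≈ 6.75.


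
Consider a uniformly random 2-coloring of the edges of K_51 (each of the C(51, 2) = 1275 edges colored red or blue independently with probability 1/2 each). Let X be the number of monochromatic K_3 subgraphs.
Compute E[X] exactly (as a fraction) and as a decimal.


Let X = Σ_S X_S over the C(51, 3) = 20825 subsets S of size 3, where X_S = 1 if the K_3 on S is monochromatic.
For a fixed S, the K_3 on S has C(3, 2) = 3 edges. P[all 3 edges red] = (1/2)^3, and likewise for blue, so P[monochromatic] = 2·(1/2)^3 = 2^{1 − 3} = 1/4.
Summing: E[X] = C(51, 3) · 2^{1 − 3} = 20825 · 1/4 = 20825/4.
Numerically: E[X] ≈ 5206.25000.

E[X] = C(51,3)·2^(1−C(3,2)) = 20825/4 ≈ 5206.25000.


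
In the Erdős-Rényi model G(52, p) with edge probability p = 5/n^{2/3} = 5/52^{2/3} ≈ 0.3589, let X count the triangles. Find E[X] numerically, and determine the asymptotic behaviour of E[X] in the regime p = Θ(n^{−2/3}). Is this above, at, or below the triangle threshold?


Number of potential triangles: C(52, 3) = 22100.
Each occurs with probability p³ ≈ (0.3589)³ ≈ 4.622781e-02.
By linearity: E[X] = C(52, 3)·p³ ≈ 22100 · 4.622781e-02 ≈ 1021.6346.
Since α = 2/3 < 1, p = c/n^{2/3} ≫ 1/n is above the triangle threshold p ~ 1/n. Asymptotically E[X] ~ (c³/6)·n^{3(1−α)} = (5³/6)·n^{1} → ∞; triangles are abundant w.h.p.

E[X] ≈ 1021.6346; in regime p = Θ(1/n^{2/3}) E[X] diverges (above the triangle threshold p ~ 1/n).


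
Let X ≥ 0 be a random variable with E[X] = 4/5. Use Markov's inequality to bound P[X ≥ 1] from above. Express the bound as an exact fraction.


μ = E[X] = 4/5, a = 1.
Markov: P[X ≥ 1] ≤ μ/a = (4/5)/1 = 4/5.
Numerically: ≈ 0.80000.
(Since a = 1 > μ = 0.80000, the bound 4/5 is < 1 and informative.)

P[X ≥ 1] ≤ 4/5 ≈ 0.80000.


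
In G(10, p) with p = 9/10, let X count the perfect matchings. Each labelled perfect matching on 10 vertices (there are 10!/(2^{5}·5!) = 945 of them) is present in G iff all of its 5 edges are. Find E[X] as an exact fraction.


K_10 has 10!/(2^{5}·5!) = 945 labelled perfect matchings.
For each such perfect matching H, let X_H = 1 if all 5 edges of H are present in G. Then P[X_H = 1] = p^{5} = (9/10)^{5} = 59049/100000.
By linearity of expectation: E[X] = Σ_H E[X_H] = 945 · p^{5} = 945 · 59049/100000 = 11160261/20000.
Numerically: E[X] ≈ 558.01.

E[X] = 945 · (9/10)^{5} = 11160261/20000 ≈ 558.01.


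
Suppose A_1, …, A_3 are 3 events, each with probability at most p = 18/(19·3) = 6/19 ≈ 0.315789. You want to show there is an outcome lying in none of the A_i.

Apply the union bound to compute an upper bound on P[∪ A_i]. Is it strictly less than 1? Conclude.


Union bound: P[∪_{i=1}^{3} A_i] ≤ Σ_i P[A_i] ≤ 3·p = 3·(6/19) = 18/19.
Numerically: 18/19 ≈ 0.947368.
Is 18/19 < 1? YES.
Since P[∪ A_i] ≤ 18/19 < 1, the complement has P[∩ A_i^c] ≥ 1 − 18/19 = 1/19 > 0, so some outcome avoids every A_i.

3·p = 18/19 ≈ 0.947368; existence CERTIFIED by the union bound.


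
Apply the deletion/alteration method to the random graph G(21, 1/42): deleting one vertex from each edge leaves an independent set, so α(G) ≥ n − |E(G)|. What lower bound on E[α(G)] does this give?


E[|E(G)|] = C(21, 2)·p = 210 · (1/42) = 5.
E[α(G)] ≥ n − E[|E(G)|] = 21 − 5 = 16.
Numerically: ≈ 16.00000.
(This is only a lower bound; the true E[α(G)] may be larger.)

E[α(G)] ≥ 16 ≈ 16.00000.


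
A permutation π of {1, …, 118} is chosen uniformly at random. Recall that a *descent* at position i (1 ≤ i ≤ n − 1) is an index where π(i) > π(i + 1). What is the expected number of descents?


Write X = Σ X_I over i = 1, …, 117, with X_I the indicator of one descent.
There are 117 indicators.
For each fixed i, the pair (π(i), π(i+1)) is a uniformly random ordered pair of distinct values from {1, …, 118}; by symmetry P[π(i) > π(i+1)] = 1/2.
By linearity: E[X] = 117 · (1/2) = (118 − 1) · (1/2) = 117/2 ≈ 58.500.

E[X] = 117/2 = 58.500.


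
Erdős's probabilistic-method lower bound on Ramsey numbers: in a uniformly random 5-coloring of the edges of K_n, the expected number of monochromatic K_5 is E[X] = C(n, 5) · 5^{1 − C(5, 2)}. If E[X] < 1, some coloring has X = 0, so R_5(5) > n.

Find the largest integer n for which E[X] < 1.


We need C(n, 5) · 5^{1 − 10} < 1, i.e. C(n, 5) < 5^{10 − 1} = 1953125.
Check values of n near the boundary:
  n = 44: C(44, 5) = 1086008; 1086008 < 1953125? YES
  n = 45: C(45, 5) = 1221759; 1221759 < 1953125? YES
  n = 46: C(46, 5) = 1370754; 1370754 < 1953125? YES
  n = 47: C(47, 5) = 1533939; 1533939 < 1953125? YES
  n = 48: C(48, 5) = 1712304; 1712304 < 1953125? YES
  n = 49: C(49, 5) = 1906884; 1906884 < 1953125? YES
  n = 50: C(50, 5) = 2118760; 2118760 < 1953125? NO
  n = 51: C(51, 5) = 2349060; 2349060 < 1953125? NO
The largest n with C(n, 5) < 1953125 is n = 49 (where E[X] = 1906884/1953125 ≈ 0.9763246). Hence R_5(5) > 49, i.e. R_5(5) ≥ 50.

Largest n = 49; hence R_5(5) > 49.


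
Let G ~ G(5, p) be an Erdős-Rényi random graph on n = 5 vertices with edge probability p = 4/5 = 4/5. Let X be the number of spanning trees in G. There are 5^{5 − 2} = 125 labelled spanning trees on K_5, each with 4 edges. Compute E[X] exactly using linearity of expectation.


K_5 has 5^{5 − 2} = 125 labelled spanning trees.
For each such spanning tree H, let X_H = 1 if all 4 edges of H are present in G. Then P[X_H = 1] = p^{4} = (4/5)^{4} = 256/625.
Summing the indicators: E[X] = Σ_H E[X_H] = 125 · p^{4} = 125 · 256/625 = 256/5.
Numerically: E[X] ≈ 51.2.

E[X] = 125 · (4/5)^{4} = 256/5 ≈ 51.2.


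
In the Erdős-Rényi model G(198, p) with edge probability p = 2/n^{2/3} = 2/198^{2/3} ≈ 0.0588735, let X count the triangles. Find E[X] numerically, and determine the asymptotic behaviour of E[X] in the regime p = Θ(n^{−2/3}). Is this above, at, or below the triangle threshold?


Number of potential triangles: C(198, 3) = 1274196.
Each occurs with probability p³ ≈ (0.0588735)³ ≈ 2.04060810e-04.
By linearity: E[X] = C(198, 3)·p³ ≈ 1274196 · 2.04060810e-04 ≈ 260.013468.
Since α = 2/3 < 1, p = c/n^{2/3} ≫ 1/n is above the triangle threshold p ~ 1/n. Asymptotically E[X] ~ (c³/6)·n^{3(1−α)} = (2³/6)·n^{1} → ∞; triangles are abundant w.h.p.

E[X] ≈ 260.013468; in regime p = Θ(1/n^{2/3}) E[X] diverges (above the triangle threshold p ~ 1/n).


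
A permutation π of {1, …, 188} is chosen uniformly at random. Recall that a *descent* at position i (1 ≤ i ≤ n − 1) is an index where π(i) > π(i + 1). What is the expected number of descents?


Write X = Σ X_I over i = 1, …, 187, with X_I the indicator of one descent.
There are 187 indicators.
For each fixed i, the pair (π(i), π(i+1)) is a uniformly random ordered pair of distinct values from {1, …, 188}; by symmetry P[π(i) > π(i+1)] = 1/2.
By linearity: E[X] = 187 · (1/2) = (188 − 1) · (1/2) = 187/2 ≈ 93.5000.

E[X] = 187/2 = 93.5000.


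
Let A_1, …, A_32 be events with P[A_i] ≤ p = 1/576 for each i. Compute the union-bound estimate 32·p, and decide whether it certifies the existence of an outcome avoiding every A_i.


Union bound: P[∪_{i=1}^{32} A_i] ≤ Σ_i P[A_i] ≤ 32·p = 32·(1/576) = 1/18.
Numerically: 1/18 ≈ 0.05556.
Is 1/18 < 1? YES.
Since P[∪ A_i] ≤ 1/18 < 1, the complement has P[∩ A_i^c] ≥ 1 − 1/18 = 17/18 > 0, so some outcome avoids every A_i.

32·p = 1/18 ≈ 0.05556; existence CERTIFIED by the union bound.


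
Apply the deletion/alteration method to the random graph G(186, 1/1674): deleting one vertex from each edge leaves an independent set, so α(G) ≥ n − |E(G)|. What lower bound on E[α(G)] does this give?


E[|E(G)|] = C(186, 2)·p = 17205 · (1/1674) = 185/18.
E[α(G)] ≥ n − E[|E(G)|] = 186 − 185/18 = 3163/18.
Numerically: ≈ 175.72222.
(This is only a lower bound; the true E[α(G)] may be larger.)

E[α(G)] ≥ 3163/18 ≈ 175.72222.


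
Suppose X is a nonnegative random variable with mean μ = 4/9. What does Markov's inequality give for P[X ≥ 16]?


μ = E[X] = 4/9, a = 16.
Markov: P[X ≥ 16] ≤ μ/a = (4/9)/16 = 1/36.
Numerically: ≈ 0.027778.
(Since a = 16 > μ = 0.444444, the bound 1/36 is < 1 and informative.)

P[X ≥ 16] ≤ 1/36 ≈ 0.027778.


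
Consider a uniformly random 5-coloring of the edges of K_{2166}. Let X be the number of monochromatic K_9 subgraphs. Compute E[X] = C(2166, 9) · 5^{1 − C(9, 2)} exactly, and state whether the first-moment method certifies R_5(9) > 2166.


E[X] = C(2166, 9) · 5^{1 − 36} = 2844037944203015677277940 · 5^{−35} = 2844037944203015677277940/2910383045673370361328125.
As a reduced fraction: E[X] = 568807588840603135455588/582076609134674072265625 ≈ 0.977.
Is E[X] < 1? YES.
Since E[X] < 1, there exists a 5-coloring of K_{2166} with no monochromatic K_9; hence R_5(9) > 2166.

E[X] = 568807588840603135455588/582076609134674072265625 ≈ 0.977; E[X] < 1, so R_5(9) > 2166.


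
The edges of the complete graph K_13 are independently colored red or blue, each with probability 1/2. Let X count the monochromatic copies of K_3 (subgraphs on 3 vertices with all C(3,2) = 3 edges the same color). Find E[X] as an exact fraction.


Let X = Σ_S X_S over the C(13, 3) = 286 subsets S of size 3, where X_S = 1 if the K_3 on S is monochromatic.
For a fixed S, the K_3 on S has C(3, 2) = 3 edges. P[all 3 edges red] = (1/2)^3, and likewise for blue, so P[monochromatic] = 2·(1/2)^3 = 2^{1 − 3} = 1/4.
Summing: E[X] = C(13, 3) · 2^{1 − 3} = 286 · 1/4 = 143/2.
Numerically: E[X] ≈ 71.500000.

E[X] = C(13,3)·2^(1−C(3,2)) = 143/2 ≈ 71.500000.


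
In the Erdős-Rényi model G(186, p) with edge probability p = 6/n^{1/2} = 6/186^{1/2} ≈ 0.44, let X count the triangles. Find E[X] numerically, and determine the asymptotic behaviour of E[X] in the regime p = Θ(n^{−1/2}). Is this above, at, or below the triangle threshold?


Number of potential triangles: C(186, 3) = 1055240.
Each occurs with probability p³ ≈ (0.44)³ ≈ 8.51499e-02.
By linearity: E[X] = C(186, 3)·p³ ≈ 1055240 · 8.51499e-02 ≈ 89853.620.
Since α = 1/2 < 1, p = c/n^{1/2} ≫ 1/n is above the triangle threshold p ~ 1/n. Asymptotically E[X] ~ (c³/6)·n^{3(1−α)} = (6³/6)·n^{1.5} → ∞; triangles are abundant w.h.p.

E[X] ≈ 89853.620; in regime p = Θ(1/n^{1/2}) E[X] diverges (above the triangle threshold p ~ 1/n).


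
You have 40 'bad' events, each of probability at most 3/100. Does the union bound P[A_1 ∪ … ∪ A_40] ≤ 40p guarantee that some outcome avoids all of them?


Union bound: P[∪_{i=1}^{40} A_i] ≤ Σ_i P[A_i] ≤ 40·p = 40·(3/100) = 6/5.
Numerically: 6/5 ≈ 1.200000.
Is 6/5 < 1? NO.
Since the bound 6/5 is ≥ 1, the union bound is uninformative here; it does NOT by itself certify existence.

40·p = 6/5 ≈ 1.200000; existence NOT certified by the union bound.


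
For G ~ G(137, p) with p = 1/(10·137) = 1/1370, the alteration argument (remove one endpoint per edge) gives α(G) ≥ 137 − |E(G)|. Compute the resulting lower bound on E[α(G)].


E[|E(G)|] = C(137, 2)·p = 9316 · (1/1370) = 34/5.
E[α(G)] ≥ n − E[|E(G)|] = 137 − 34/5 = 651/5.
Numerically: ≈ 130.200.
(This is only a lower bound; the true E[α(G)] may be larger.)

E[α(G)] ≥ 651/5 ≈ 130.200.


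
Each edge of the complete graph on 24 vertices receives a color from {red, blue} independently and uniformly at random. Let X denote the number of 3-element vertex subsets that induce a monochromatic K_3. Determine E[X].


Let X = Σ_S X_S over the C(24, 3) = 2024 subsets S of size 3, where X_S = 1 if the K_3 on S is monochromatic.
For a fixed S, the K_3 on S has C(3, 2) = 3 edges. P[all 3 edges red] = (1/2)^3, and likewise for blue, so P[monochromatic] = 2·(1/2)^3 = 2^{1 − 3} = 1/4.
By linearity of expectation: E[X] = C(24, 3) · 2^{1 − 3} = 2024 · 1/4 = 506.
Numerically: E[X] ≈ 506.000.

E[X] = C(24,3)·2^(1−C(3,2)) = 506 ≈ 506.000.


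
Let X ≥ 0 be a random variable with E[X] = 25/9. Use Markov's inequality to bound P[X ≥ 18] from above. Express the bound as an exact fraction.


μ = E[X] = 25/9, a = 18.
Markov: P[X ≥ 18] ≤ μ/a = (25/9)/18 = 25/162.
Numerically: ≈ 0.154321.
(Since a = 18 > μ = 2.777778, the bound 25/162 is < 1 and informative.)

P[X ≥ 18] ≤ 25/162 ≈ 0.154321.


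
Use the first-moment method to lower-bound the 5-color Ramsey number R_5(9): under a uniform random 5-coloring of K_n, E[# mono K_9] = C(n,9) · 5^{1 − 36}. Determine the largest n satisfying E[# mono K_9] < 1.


We need C(n, 9) · 5^{1 − 36} < 1, i.e. C(n, 9) < 5^{36 − 1} = 2910383045673370361328125.
Check values of n near the boundary:
  n = 2170: C(2170, 9) = 2891746779868845075610510; 2891746779868845075610510 < 2910383045673370361328125? YES
  n = 2171: C(2171, 9) = 2903784578674959601827205; 2903784578674959601827205 < 2910383045673370361328125? YES
  n = 2172: C(2172, 9) = 2915866900084148060642020; 2915866900084148060642020 < 2910383045673370361328125? NO
The largest n with C(n, 9) < 2910383045673370361328125 is n = 2171 (where E[X] = 580756915734991920365441/582076609134674072265625 ≈ 0.997733). Hence R_5(9) > 2171, i.e. R_5(9) ≥ 2172.

Largest n = 2171; hence R_5(9) > 2171.


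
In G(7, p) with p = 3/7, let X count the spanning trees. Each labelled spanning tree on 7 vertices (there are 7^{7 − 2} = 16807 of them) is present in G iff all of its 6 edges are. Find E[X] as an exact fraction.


K_7 has 7^{7 − 2} = 16807 labelled spanning trees.
For each such spanning tree H, let X_H = 1 if all 6 edges of H are present in G. Then P[X_H = 1] = p^{6} = (3/7)^{6} = 729/117649.
Summing the indicators: E[X] = Σ_H E[X_H] = 16807 · p^{6} = 16807 · 729/117649 = 729/7.
Numerically: E[X] ≈ 104.143.

E[X] = 16807 · (3/7)^{6} = 729/7 ≈ 104.143.


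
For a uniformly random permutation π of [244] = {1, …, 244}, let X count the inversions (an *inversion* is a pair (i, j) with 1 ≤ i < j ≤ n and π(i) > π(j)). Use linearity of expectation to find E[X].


Write X = Σ X_I over the C(244, 2) = 29646 pairs i < j, with X_I the indicator of one inversion.
There are 29646 indicators.
For each fixed pair i < j, the values π(i) and π(j) are two distinct elements of {1, …, 244} in uniformly random order; by symmetry P[π(i) > π(j)] = 1/2.
By linearity: E[X] = 29646 · (1/2) = C(244, 2) · (1/2) = 29646/2 = 14823 ≈ 14823.000.

E[X] = 14823 = 14823.000.


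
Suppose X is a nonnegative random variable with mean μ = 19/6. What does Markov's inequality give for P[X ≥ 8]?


μ = E[X] = 19/6, a = 8.
Markov: P[X ≥ 8] ≤ μ/a = (19/6)/8 = 19/48.
Numerically: ≈ 0.396.
(Since a = 8 > μ = 3.167, the bound 19/48 is < 1 and informative.)

P[X ≥ 8] ≤ 19/48 ≈ 0.396.


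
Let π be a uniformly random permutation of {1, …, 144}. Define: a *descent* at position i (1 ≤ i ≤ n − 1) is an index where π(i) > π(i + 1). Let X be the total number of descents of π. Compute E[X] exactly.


Write X = Σ X_I over i = 1, …, 143, with X_I the indicator of one descent.
There are 143 indicators.
For each fixed i, the pair (π(i), π(i+1)) is a uniformly random ordered pair of distinct values from {1, …, 144}; by symmetry P[π(i) > π(i+1)] = 1/2.
By linearity: E[X] = 143 · (1/2) = (144 − 1) · (1/2) = 143/2 ≈ 71.50000.

E[X] = 143/2 = 71.50000.


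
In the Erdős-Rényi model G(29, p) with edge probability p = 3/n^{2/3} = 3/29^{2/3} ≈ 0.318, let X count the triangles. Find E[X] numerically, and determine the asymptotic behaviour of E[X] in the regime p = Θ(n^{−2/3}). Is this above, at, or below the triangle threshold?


Number of potential triangles: C(29, 3) = 3654.
Each occurs with probability p³ ≈ (0.318)³ ≈ 3.21046e-02.
By linearity: E[X] = C(29, 3)·p³ ≈ 3654 · 3.21046e-02 ≈ 117.310.
Since α = 2/3 < 1, p = c/n^{2/3} ≫ 1/n is above the triangle threshold p ~ 1/n. Asymptotically E[X] ~ (c³/6)·n^{3(1−α)} = (3³/6)·n^{1} → ∞; triangles are abundant w.h.p.

E[X] ≈ 117.310; in regime p = Θ(1/n^{2/3}) E[X] diverges (above the triangle threshold p ~ 1/n).


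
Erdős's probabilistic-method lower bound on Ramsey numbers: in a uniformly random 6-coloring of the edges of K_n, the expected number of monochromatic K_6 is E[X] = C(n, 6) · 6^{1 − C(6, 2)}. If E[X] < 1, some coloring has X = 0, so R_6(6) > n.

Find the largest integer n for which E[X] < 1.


We need C(n, 6) · 6^{1 − 15} < 1, i.e. C(n, 6) < 6^{15 − 1} = 78364164096.
Check values of n near the boundary:
  n = 195: C(195, 6) = 70656049360; 70656049360 < 78364164096? YES
  n = 196: C(196, 6) = 72887293024; 72887293024 < 78364164096? YES
  n = 197: C(197, 6) = 75176946208; 75176946208 < 78364164096? YES
  n = 198: C(198, 6) = 77526225777; 77526225777 < 78364164096? YES
  n = 199: C(199, 6) = 79936367511; 79936367511 < 78364164096? NO
  n = 200: C(200, 6) = 82408626300; 82408626300 < 78364164096? NO
  n = 201: C(201, 6) = 84944276340; 84944276340 < 78364164096? NO
The largest n with C(n, 6) < 78364164096 is n = 198 (where E[X] = 25842075259/26121388032 ≈ 0.989307). Hence R_6(6) > 198, i.e. R_6(6) ≥ 199.

Largest n = 198; hence R_6(6) > 198.


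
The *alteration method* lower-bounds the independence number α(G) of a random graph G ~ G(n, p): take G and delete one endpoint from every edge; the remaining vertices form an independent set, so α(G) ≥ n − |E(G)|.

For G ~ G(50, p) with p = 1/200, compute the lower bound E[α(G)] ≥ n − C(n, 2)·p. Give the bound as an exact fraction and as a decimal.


E[|E(G)|] = C(50, 2)·p = 1225 · (1/200) = 49/8.
E[α(G)] ≥ n − E[|E(G)|] = 50 − 49/8 = 351/8.
Numerically: ≈ 43.875.
(This is only a lower bound; the true E[α(G)] may be larger.)

E[α(G)] ≥ 351/8 ≈ 43.875.


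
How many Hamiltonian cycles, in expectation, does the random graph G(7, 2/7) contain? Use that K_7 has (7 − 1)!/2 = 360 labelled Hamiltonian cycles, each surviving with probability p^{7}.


K_7 has (7 − 1)!/2 = 360 labelled Hamiltonian cycles.
For each such Hamiltonian cycle H, let X_H = 1 if all 7 edges of H are present in G. Then P[X_H = 1] = p^{7} = (2/7)^{7} = 128/823543.
By linearity: E[X] = Σ_H E[X_H] = 360 · p^{7} = 360 · 128/823543 = 46080/823543.
Numerically: E[X] ≈ 0.055953.

E[X] = 360 · (2/7)^{7} = 46080/823543 ≈ 0.055953.


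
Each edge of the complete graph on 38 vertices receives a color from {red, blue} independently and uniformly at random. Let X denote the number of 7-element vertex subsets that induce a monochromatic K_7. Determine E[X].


Let X = Σ_S X_S over the C(38, 7) = 12620256 subsets S of size 7, where X_S = 1 if the K_7 on S is monochromatic.
For a fixed S, the K_7 on S has C(7, 2) = 21 edges. P[all 21 edges red] = (1/2)^21, and likewise for blue, so P[monochromatic] = 2·(1/2)^21 = 2^{1 − 21} = 1/1048576.
By linearity: E[X] = C(38, 7) · 2^{1 − 21} = 12620256 · 1/1048576 = 394383/32768.
Numerically: E[X] ≈ 12.0356.

E[X] = C(38,7)·2^(1−C(7,2)) = 394383/32768 ≈ 12.0356.


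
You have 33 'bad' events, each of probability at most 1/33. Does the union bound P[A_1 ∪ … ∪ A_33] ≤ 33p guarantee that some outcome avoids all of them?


Union bound: P[∪_{i=1}^{33} A_i] ≤ Σ_i P[A_i] ≤ 33·p = 33·(1/33) = 1.
Numerically: 1 ≈ 1.00000.
Is 1 < 1? NO.
Since the bound 1 is ≥ 1, the union bound is uninformative here; it does NOT by itself certify existence.

33·p = 1 ≈ 1.00000; existence NOT certified by the union bound.


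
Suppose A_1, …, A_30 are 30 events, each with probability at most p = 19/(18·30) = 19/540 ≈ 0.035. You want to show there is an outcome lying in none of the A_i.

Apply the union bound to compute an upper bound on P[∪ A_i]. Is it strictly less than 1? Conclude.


Union bound: P[∪_{i=1}^{30} A_i] ≤ Σ_i P[A_i] ≤ 30·p = 30·(19/540) = 19/18.
Numerically: 19/18 ≈ 1.056.
Is 19/18 < 1? NO.
Since the bound 19/18 is ≥ 1, the union bound is uninformative here; it does NOT by itself certify existence.

30·p = 19/18 ≈ 1.056; existence NOT certified by the union bound.


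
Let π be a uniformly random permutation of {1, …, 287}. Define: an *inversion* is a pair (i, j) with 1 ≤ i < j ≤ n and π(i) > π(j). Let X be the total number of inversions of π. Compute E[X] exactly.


Write X = Σ X_I over the C(287, 2) = 41041 pairs i < j, with X_I the indicator of one inversion.
There are 41041 indicators.
For each fixed pair i < j, the values π(i) and π(j) are two distinct elements of {1, …, 287} in uniformly random order; by symmetry P[π(i) > π(j)] = 1/2.
By linearity: E[X] = 41041 · (1/2) = C(287, 2) · (1/2) = 41041/2 = 41041/2 ≈ 20520.500.

E[X] = 41041/2 = 20520.500.


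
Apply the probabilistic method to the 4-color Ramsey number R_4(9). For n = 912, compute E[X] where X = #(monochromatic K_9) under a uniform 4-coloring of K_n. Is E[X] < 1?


E[X] = C(912, 9) · 4^{1 − 36} = 1156095740032081475120 · 4^{−35} = 1156095740032081475120/1180591620717411303424.
As a reduced fraction: E[X] = 72255983752005092195/73786976294838206464 ≈ 0.979251.
Is E[X] < 1? YES.
Since E[X] < 1, there exists a 4-coloring of K_{912} with no monochromatic K_9; hence R_4(9) > 912.

E[X] = 72255983752005092195/73786976294838206464 ≈ 0.979251; E[X] < 1, so R_4(9) > 912.


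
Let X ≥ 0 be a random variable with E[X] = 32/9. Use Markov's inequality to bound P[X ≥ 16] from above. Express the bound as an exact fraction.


μ = E[X] = 32/9, a = 16.
Markov: P[X ≥ 16] ≤ μ/a = (32/9)/16 = 2/9.
Numerically: ≈ 0.2222.
(Since a = 16 > μ = 3.5556, the bound 2/9 is < 1 and informative.)

P[X ≥ 16] ≤ 2/9 ≈ 0.2222.


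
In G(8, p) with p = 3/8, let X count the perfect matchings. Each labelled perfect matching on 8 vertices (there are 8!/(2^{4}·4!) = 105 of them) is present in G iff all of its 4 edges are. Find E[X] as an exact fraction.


K_8 has 8!/(2^{4}·4!) = 105 labelled perfect matchings.
For each such perfect matching H, let X_H = 1 if all 4 edges of H are present in G. Then P[X_H = 1] = p^{4} = (3/8)^{4} = 81/4096.
Summing the indicators: E[X] = Σ_H E[X_H] = 105 · p^{4} = 105 · 81/4096 = 8505/4096.
Numerically: E[X] ≈ 2.0764.

E[X] = 105 · (3/8)^{4} = 8505/4096 ≈ 2.0764.


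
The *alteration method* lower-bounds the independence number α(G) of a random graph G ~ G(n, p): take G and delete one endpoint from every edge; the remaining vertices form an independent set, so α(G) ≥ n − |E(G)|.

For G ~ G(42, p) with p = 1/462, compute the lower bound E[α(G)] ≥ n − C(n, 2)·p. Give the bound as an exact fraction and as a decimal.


E[|E(G)|] = C(42, 2)·p = 861 · (1/462) = 41/22.
E[α(G)] ≥ n − E[|E(G)|] = 42 − 41/22 = 883/22.
Numerically: ≈ 40.1364.
(This is only a lower bound; the true E[α(G)] may be larger.)

E[α(G)] ≥ 883/22 ≈ 40.1364.


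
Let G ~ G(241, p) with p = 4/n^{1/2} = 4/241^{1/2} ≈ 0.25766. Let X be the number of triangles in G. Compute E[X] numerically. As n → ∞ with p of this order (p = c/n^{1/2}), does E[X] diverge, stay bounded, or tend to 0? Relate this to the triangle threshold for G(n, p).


Number of potential triangles: C(241, 3) = 2303960.
Each occurs with probability p³ ≈ (0.25766)³ ≈ 1.7106234e-02.
By linearity: E[X] = C(241, 3)·p³ ≈ 2303960 · 1.7106234e-02 ≈ 39412.07903.
Since α = 1/2 < 1, p = c/n^{1/2} ≫ 1/n is above the triangle threshold p ~ 1/n. Asymptotically E[X] ~ (c³/6)·n^{3(1−α)} = (4³/6)·n^{1.5} → ∞; triangles are abundant w.h.p.

E[X] ≈ 39412.07903; in regime p = Θ(1/n^{1/2}) E[X] diverges (above the triangle threshold p ~ 1/n).


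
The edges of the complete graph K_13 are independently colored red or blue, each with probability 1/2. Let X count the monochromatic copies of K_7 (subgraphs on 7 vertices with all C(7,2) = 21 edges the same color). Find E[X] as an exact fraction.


Let X = Σ_S X_S over the C(13, 7) = 1716 subsets S of size 7, where X_S = 1 if the K_7 on S is monochromatic.
For a fixed S, the K_7 on S has C(7, 2) = 21 edges. P[all 21 edges red] = (1/2)^21, and likewise for blue, so P[monochromatic] = 2·(1/2)^21 = 2^{1 − 21} = 1/1048576.
Summing: E[X] = C(13, 7) · 2^{1 − 21} = 1716 · 1/1048576 = 429/262144.
Numerically: E[X] ≈ 0.001637.

E[X] = C(13,7)·2^(1−C(7,2)) = 429/262144 ≈ 0.001637.


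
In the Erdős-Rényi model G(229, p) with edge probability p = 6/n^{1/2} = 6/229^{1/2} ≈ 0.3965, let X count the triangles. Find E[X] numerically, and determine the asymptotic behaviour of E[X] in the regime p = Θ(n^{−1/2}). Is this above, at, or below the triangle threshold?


Number of potential triangles: C(229, 3) = 1975354.
Each occurs with probability p³ ≈ (0.3965)³ ≈ 6.233049e-02.
By linearity: E[X] = C(229, 3)·p³ ≈ 1975354 · 6.233049e-02 ≈ 123124.7789.
Since α = 1/2 < 1, p = c/n^{1/2} ≫ 1/n is above the triangle threshold p ~ 1/n. Asymptotically E[X] ~ (c³/6)·n^{3(1−α)} = (6³/6)·n^{1.5} → ∞; triangles are abundant w.h.p.

E[X] ≈ 123124.7789; in regime p = Θ(1/n^{1/2}) E[X] diverges (above the triangle threshold p ~ 1/n).


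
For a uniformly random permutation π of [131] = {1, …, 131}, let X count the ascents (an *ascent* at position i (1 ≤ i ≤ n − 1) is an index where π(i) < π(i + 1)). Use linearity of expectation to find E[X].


Write X = Σ X_I over i = 1, …, 130, with X_I the indicator of one ascent.
There are 130 indicators.
For each fixed i, the pair (π(i), π(i+1)) is a uniformly random ordered pair of distinct values from {1, …, 131}; by symmetry P[π(i) < π(i+1)] = 1/2.
By linearity: E[X] = 130 · (1/2) = (131 − 1) · (1/2) = 65 ≈ 65.000000.

E[X] = 65 = 65.000000.


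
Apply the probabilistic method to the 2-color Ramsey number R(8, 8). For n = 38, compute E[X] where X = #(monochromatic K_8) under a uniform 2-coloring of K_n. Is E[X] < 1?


E[X] = C(38, 8) · 2^{1 − 28} = 48903492 · 2^{−27} = 48903492/134217728.
As a reduced fraction: E[X] = 12225873/33554432 ≈ 0.364.
Is E[X] < 1? YES.
Since E[X] < 1, there exists a 2-coloring of K_{38} with no monochromatic K_8; hence R(8, 8) > 38.

E[X] = 12225873/33554432 ≈ 0.364; E[X] < 1, so R(8, 8) > 38.


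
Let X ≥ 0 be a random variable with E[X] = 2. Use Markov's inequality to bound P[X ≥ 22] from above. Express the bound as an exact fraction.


μ = E[X] = 2, a = 22.
Markov: P[X ≥ 22] ≤ μ/a = (2)/22 = 1/11.
Numerically: ≈ 0.090909.
(Since a = 22 > μ = 2.000000, the bound 1/11 is < 1 and informative.)

P[X ≥ 22] ≤ 1/11 ≈ 0.090909.


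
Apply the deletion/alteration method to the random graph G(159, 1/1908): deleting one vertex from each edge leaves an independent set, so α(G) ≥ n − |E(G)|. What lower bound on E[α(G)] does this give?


E[|E(G)|] = C(159, 2)·p = 12561 · (1/1908) = 79/12.
E[α(G)] ≥ n − E[|E(G)|] = 159 − 79/12 = 1829/12.
Numerically: ≈ 152.41667.
(This is only a lower bound; the true E[α(G)] may be larger.)

E[α(G)] ≥ 1829/12 ≈ 152.41667.


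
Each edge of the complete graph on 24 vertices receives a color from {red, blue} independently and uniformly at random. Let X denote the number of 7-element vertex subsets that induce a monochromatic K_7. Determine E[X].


Let X = Σ_S X_S over the C(24, 7) = 346104 subsets S of size 7, where X_S = 1 if the K_7 on S is monochromatic.
For a fixed S, the K_7 on S has C(7, 2) = 21 edges. P[all 21 edges red] = (1/2)^21, and likewise for blue, so P[monochromatic] = 2·(1/2)^21 = 2^{1 − 21} = 1/1048576.
Summing: E[X] = C(24, 7) · 2^{1 − 21} = 346104 · 1/1048576 = 43263/131072.
Numerically: E[X] ≈ 0.330.

E[X] = C(24,7)·2^(1−C(7,2)) = 43263/131072 ≈ 0.330.


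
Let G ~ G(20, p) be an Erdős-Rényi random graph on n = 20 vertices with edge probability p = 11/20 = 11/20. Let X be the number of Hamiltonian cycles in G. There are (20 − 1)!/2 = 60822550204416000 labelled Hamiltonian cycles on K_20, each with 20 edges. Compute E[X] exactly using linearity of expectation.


K_20 has (20 − 1)!/2 = 60822550204416000 labelled Hamiltonian cycles.
For each such Hamiltonian cycle H, let X_H = 1 if all 20 edges of H are present in G. Then P[X_H = 1] = p^{20} = (11/20)^{20} = 672749994932560009201/104857600000000000000000000.
By linearity: E[X] = Σ_H E[X_H] = 60822550204416000 · p^{20} = 60822550204416000 · 672749994932560009201/104857600000000000000000000 = 9989836509230039246035759128621/25600000000000000000.
Numerically: E[X] ≈ 3.9e+11.

E[X] = 60822550204416000 · (11/20)^{20} = 9989836509230039246035759128621/25600000000000000000 ≈ 3.9e+11.


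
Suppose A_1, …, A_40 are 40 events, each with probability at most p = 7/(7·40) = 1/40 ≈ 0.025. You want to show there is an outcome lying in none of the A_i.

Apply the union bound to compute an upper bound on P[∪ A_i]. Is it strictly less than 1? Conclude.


Union bound: P[∪_{i=1}^{40} A_i] ≤ Σ_i P[A_i] ≤ 40·p = 40·(1/40) = 1.
Numerically: 1 ≈ 1.000.
Is 1 < 1? NO.
Since the bound 1 is ≥ 1, the union bound is uninformative here; it does NOT by itself certify existence.

40·p = 1 ≈ 1.000; existence NOT certified by the union bound.


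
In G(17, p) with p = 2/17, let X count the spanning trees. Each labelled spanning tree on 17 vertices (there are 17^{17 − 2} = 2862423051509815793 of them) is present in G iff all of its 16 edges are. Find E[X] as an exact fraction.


K_17 has 17^{17 − 2} = 2862423051509815793 labelled spanning trees.
For each such spanning tree H, let X_H = 1 if all 16 edges of H are present in G. Then P[X_H = 1] = p^{16} = (2/17)^{16} = 65536/48661191875666868481.
By linearity: E[X] = Σ_H E[X_H] = 2862423051509815793 · p^{16} = 2862423051509815793 · 65536/48661191875666868481 = 65536/17.
Numerically: E[X] ≈ 3.86e+03.

E[X] = 2862423051509815793 · (2/17)^{16} = 65536/17 ≈ 3.86e+03.


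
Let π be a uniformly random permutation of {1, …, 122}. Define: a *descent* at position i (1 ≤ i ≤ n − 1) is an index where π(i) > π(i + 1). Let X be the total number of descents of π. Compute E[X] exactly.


Write X = Σ X_I over i = 1, …, 121, with X_I the indicator of one descent.
There are 121 indicators.
For each fixed i, the pair (π(i), π(i+1)) is a uniformly random ordered pair of distinct values from {1, …, 122}; by symmetry P[π(i) > π(i+1)] = 1/2.
By linearity: E[X] = 121 · (1/2) = (122 − 1) · (1/2) = 121/2 ≈ 60.500.

E[X] = 121/2 = 60.500.


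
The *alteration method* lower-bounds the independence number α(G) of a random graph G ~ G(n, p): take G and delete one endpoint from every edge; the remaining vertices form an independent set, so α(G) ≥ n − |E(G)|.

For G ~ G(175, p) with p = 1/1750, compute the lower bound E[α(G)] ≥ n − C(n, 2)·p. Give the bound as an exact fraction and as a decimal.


E[|E(G)|] = C(175, 2)·p = 15225 · (1/1750) = 87/10.
E[α(G)] ≥ n − E[|E(G)|] = 175 − 87/10 = 1663/10.
Numerically: ≈ 166.30000.
(This is only a lower bound; the true E[α(G)] may be larger.)

E[α(G)] ≥ 1663/10 ≈ 166.30000.


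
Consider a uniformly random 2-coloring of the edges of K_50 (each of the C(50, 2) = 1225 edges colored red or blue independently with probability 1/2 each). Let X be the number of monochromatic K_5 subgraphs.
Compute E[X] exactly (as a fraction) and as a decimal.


Let X = Σ_S X_S over the C(50, 5) = 2118760 subsets S of size 5, where X_S = 1 if the K_5 on S is monochromatic.
For a fixed S, the K_5 on S has C(5, 2) = 10 edges. P[all 10 edges red] = (1/2)^10, and likewise for blue, so P[monochromatic] = 2·(1/2)^10 = 2^{1 − 10} = 1/512.
By linearity of expectation: E[X] = C(50, 5) · 2^{1 − 10} = 2118760 · 1/512 = 264845/64.
Numerically: E[X] ≈ 4138.203125.

E[X] = C(50,5)·2^(1−C(5,2)) = 264845/64 ≈ 4138.203125.


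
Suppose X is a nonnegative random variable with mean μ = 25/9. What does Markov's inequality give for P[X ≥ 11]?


μ = E[X] = 25/9, a = 11.
Markov: P[X ≥ 11] ≤ μ/a = (25/9)/11 = 25/99.
Numerically: ≈ 0.2525.
(Since a = 11 > μ = 2.7778, the bound 25/99 is < 1 and informative.)

P[X ≥ 11] ≤ 25/99 ≈ 0.2525.


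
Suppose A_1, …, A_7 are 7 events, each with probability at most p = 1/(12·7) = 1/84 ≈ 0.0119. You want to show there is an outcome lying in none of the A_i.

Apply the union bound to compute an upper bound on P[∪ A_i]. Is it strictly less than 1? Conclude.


Union bound: P[∪_{i=1}^{7} A_i] ≤ Σ_i P[A_i] ≤ 7·p = 7·(1/84) = 1/12.
Numerically: 1/12 ≈ 0.0833.
Is 1/12 < 1? YES.
Since P[∪ A_i] ≤ 1/12 < 1, the complement has P[∩ A_i^c] ≥ 1 − 1/12 = 11/12 > 0, so some outcome avoids every A_i.

7·p = 1/12 ≈ 0.0833; existence CERTIFIED by the union bound.
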